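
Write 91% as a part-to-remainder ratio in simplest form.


91% means 91 parts out of 100; remainder = 9
Part : remainder = 91:9
GCD = 1
= 91:9

91:9


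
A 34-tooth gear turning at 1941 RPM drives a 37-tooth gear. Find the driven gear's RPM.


Gear ratio = 34:37 = 34:37
RPM_B = RPM_A × (teeth_A / teeth_B)
= 1941 × (34/37)
= 1783.6 RPM

1783.6 RPM


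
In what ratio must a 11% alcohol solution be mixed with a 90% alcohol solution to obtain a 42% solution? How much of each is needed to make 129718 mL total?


Let x parts of 11% mix with y parts of 90%.
11x + 90y = 42(x + y)
11x + 90y = 42x + 42y
x(11 - 42) = y(42 - 90)
x/y = (90 - 42)/(42 - 11) = 48/31
Simplify: 48:31
Total parts = 79; one part = 129718/79 = 1642.00 mL
11% solution: 48×1642.00 = 78816.00 mL
90% solution: 31×1642.00 = 50902.00 mL
= ratio 48:31; 78816.00 mL and 50902.00 mL

ratio 48:31; 78816.00 mL and 50902.00 mL


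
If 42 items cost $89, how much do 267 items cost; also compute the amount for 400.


Direct proportion: y/x = constant
k = 89/42 ≈ 2.1190
y at x=267: k × 267 = 89 × 267 / 42 = 23763/42 ≈ 565.79
y at x=400: k × 400 = 89 × 400 / 42 = 35600/42 ≈ 847.62
= 565.79 and 847.62

565.79 and 847.62


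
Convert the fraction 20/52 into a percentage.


Percentage = (part / whole) × 100
= (20 / 52) × 100
≈ 38.46%

38.46%


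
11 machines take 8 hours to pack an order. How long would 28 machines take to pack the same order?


Inverse proportion: x × y = constant
k = 11 × 8 = 88
y₂ = k / 28 = 88 / 28
= 3.14

3.14


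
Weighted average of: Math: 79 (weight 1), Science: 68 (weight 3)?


Numerator = 79×1 + 68×3
= 79 + 204
= 283
Total weight = 4
Weighted avg = 283/4
= 70.75

70.75


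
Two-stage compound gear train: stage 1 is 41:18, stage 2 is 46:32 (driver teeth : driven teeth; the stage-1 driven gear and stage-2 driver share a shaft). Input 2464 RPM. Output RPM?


Stage 1: RPM_B = RPM_A × t_A/t_B = 2464 × 41/18 = 101024/18 ≈ 5612.44
B and C share a shaft → RPM_C = RPM_B
Stage 2: RPM_D = RPM_C × t_C/t_D = RPM_A × (t_A×t_C)/(t_B×t_D)
Overall ratio = (41×46)/(18×32) = 1886/576
RPM_D = 2464 × 1886/576 = 4647104/576
≈ 8067.89 RPM

8067.89 RPM


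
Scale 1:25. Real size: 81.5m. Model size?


Model size = real / scale
= 81.5 / 25
= 3.2600 m

3.2600 m


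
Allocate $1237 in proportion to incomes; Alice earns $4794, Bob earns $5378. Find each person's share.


Total income = 4794 + 5378 = $10172
Alice: $1237 × 4794/10172 = $582.99
Bob: $1237 × 5378/10172 = $654.01
= Alice: $582.99, Bob: $654.01

Alice: $582.99, Bob: $654.01


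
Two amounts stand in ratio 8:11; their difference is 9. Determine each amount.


Let A = 8k, B = 11k.
11k - 8k = 9
3k = 9 → k = 9/3 = 3
A = 8×3 = 24, B = 11×3 = 33
= A = 24, B = 33

A = 24, B = 33


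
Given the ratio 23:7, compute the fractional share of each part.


Total parts = 23 + 7 = 30
First part: 23/30 = 23/30
Second part: 7/30 = 7/30
= 23/30 and 7/30

23/30 and 7/30


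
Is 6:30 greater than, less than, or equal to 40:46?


6/30 = 0.2000
40/46 = 0.8696
0.2000 < 0.8696, so 6:30 is less
= less than

less than


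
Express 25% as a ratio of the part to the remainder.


25% means 25 parts out of 100; remainder = 75
Part : remainder = 25:75
GCD = 25
= 1:3

1:3


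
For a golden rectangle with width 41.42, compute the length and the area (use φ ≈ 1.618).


φ = (1 + √5) / 2 ≈ 1.618
Length = width × φ = 41.42 × 1.618 = 67.01756
≈ 67.02
Area = width × length = 41.42 × 67.01756 = 2775.8673352 ≈ 2775.87
= Length: 67.02, Area: 2775.87

Length: 67.02, Area: 2775.87


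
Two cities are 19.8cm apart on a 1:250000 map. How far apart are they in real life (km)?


Real distance = map distance × scale
= 19.8cm × 250000
= 4950000 cm = 49500.0 m
= 49.500 km

49.500 km


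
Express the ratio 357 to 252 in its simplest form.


GCD(357, 252) = 21
357/21 : 252/21
= 17:12

17:12


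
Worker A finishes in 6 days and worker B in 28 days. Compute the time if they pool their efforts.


Rate of A = 1/6 per day
Rate of B = 1/28 per day
Combined rate = 1/6 + 1/28 = 34/168 ≈ 0.2024 per day
Days = 1 / combined rate = 168/34
≈ 4.94 days

4.94 days


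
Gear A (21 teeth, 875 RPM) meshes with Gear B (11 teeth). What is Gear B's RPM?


Gear ratio = 21:11 = 21:11
RPM_B = RPM_A × (teeth_A / teeth_B)
= 875 × (21/11)
= 1670.5 RPM

1670.5 RPM


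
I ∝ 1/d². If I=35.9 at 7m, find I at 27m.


I₁d₁² = I₂d₂²
I₂ = I₁ × (d₁/d₂)²
= 35.9 × (7/27)²
= 35.9 × 49/729
= 1759.1/729
≈ 2.4130

2.4130


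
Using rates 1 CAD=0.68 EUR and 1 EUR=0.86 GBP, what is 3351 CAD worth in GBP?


Step 1: 3351 CAD × 0.68 = 2278.68 EUR
Step 2: 2278.68 EUR × 0.86 = 1959.66 GBP
Implied rate CAD→GBP = 0.68 × 0.86 = 0.5848
= 1959.66 GBP

1959.66 GBP


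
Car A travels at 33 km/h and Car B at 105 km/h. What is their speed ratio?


Ratio = 33:105
GCD = 3
Simplified = 11:35
Time ratio (same distance) = 35:11
Speed ratio = 11:35

11:35


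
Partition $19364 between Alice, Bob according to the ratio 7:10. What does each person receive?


Total parts = 7 + 10 = 17
Alice: 19364 × 7/17 = 7973.41
Bob: 19364 × 10/17 = 11390.59
= Alice: $7973.41, Bob: $11390.59

Alice: $7973.41, Bob: $11390.59


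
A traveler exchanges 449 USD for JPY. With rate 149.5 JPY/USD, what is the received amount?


Amount × rate = 449 × 149.5
= 67125.50 JPY

67125.50 JPY


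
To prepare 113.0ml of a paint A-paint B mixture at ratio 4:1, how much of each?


Total parts = 4 + 1 = 5
paint A: 113.0 × 4/5 = 90.4ml
paint B: 113.0 × 1/5 = 22.6ml
= 90.4ml and 22.6ml

90.4ml and 22.6ml


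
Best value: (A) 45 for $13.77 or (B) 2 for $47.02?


Deal A: $13.77/45 = $0.3060/unit
Deal B: $47.02/2 = $23.5100/unit
A is cheaper per unit
= Deal A

Deal A


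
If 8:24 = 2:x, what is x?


Cross multiply: 8 × x = 24 × 2
8x = 48
x = 48 / 8
= 6.00

6.00


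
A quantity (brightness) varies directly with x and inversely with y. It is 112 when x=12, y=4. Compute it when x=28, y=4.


z = k·x/y
Solve for k using the known point: k = z·y/x = 112×4/12 = 448/12 ≈ 37.3333
Now evaluate at x=28, y=4:
z = k × 28 / 4 = (448 × 28) / (12 × 4) = 12544/48
≈ 261.3333

261.3333


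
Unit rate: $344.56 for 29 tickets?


Unit rate = total / quantity
= 344.56 / 29
= $11.88 per unit

$11.88 per unit


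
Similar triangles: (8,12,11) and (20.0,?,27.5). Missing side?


Scale factor = 20.0/8 = 2.5
Missing side = 12 × 2.5
= 30.0

30.0


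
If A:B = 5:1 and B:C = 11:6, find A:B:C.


Match B: multiply A:B by 11 → 55:11
Multiply B:C by 1 → 11:6
Combined: 55:11:6
GCD = 1
= 55:11:6

55:11:6


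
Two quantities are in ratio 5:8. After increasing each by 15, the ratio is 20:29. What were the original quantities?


Let A = 5k, B = 8k.
(5k + 15) / (8k + 15) = 20/29
Cross-multiply: 29(5k + 15) = 20(8k + 15)
145k + 435 = 160k + 300
145k - 160k = 300 - 435
-15k = -135
k = -135/-15 = 9
A = 5×9 = 45, B = 8×9 = 72
= A = 45, B = 72

A = 45, B = 72


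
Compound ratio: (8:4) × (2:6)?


Compound ratio = (8×2) : (4×6)
= 16:24
GCD = 8
= 2:3

2:3


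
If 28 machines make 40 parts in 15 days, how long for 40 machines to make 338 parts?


Days ∝ work / workers, so d₂ = d₁ × (m₁/m₂) × (w₂/w₁)
Workers factor (inverse): 28/40 = 0.7000
Work factor (direct): 338/40 = 8.4500
d₂ = 15 × 28/40 × 338/40 = (15 × 28 × 338) / (40 × 40) = 141960/1600
≈ 88.73 days

88.73 days


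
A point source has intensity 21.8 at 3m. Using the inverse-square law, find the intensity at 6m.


I₁d₁² = I₂d₂²
I₂ = I₁ × (d₁/d₂)²
= 21.8 × (3/6)²
= 21.8 × 9/36
= 196.2/36
= 5.4500

5.4500


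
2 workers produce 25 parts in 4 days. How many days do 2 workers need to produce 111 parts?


Days ∝ work / workers, so d₂ = d₁ × (m₁/m₂) × (w₂/w₁)
Workers factor (inverse): 2/2 = 1.0000
Work factor (direct): 111/25 = 4.4400
d₂ = 4 × 2/2 × 111/25 = (4 × 2 × 111) / (2 × 25) = 888/50
= 17.76 days

17.76 days


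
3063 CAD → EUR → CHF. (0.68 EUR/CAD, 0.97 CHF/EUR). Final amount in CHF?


Step 1: 3063 CAD × 0.68 = 2082.84 EUR
Step 2: 2082.84 EUR × 0.97 = 2020.35 CHF
Implied rate CAD→CHF = 0.68 × 0.97 = 0.6596
= 2020.35 CHF

2020.35 CHF


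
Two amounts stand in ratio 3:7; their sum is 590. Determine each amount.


Let A = 3k, B = 7k.
3k + 7k = 590
10k = 590 → k = 590/10 = 59
A = 3×59 = 177, B = 7×59 = 413
= A = 177, B = 413

A = 177, B = 413


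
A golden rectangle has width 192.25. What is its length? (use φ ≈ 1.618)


φ = (1 + √5) / 2 ≈ 1.618
Length = width × φ = 192.25 × 1.618 = 311.0605
≈ 311.06

311.06


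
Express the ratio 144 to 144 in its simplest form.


GCD(144, 144) = 144
144/144 : 144/144
= 1:1

1:1


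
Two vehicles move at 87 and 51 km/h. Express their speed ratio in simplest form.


Ratio = 87:51
GCD = 3
Simplified = 29:17
Time ratio (same distance) = 17:29
Speed ratio = 29:17

29:17


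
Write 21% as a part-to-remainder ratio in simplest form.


21% means 21 parts out of 100; remainder = 79
Part : remainder = 21:79
GCD = 1
= 21:79

21:79


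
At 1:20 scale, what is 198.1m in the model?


Model size = real / scale
= 198.1 / 20
= 9.9050 m

9.9050 m


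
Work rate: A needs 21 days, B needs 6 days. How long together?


Rate of A = 1/21 per day
Rate of B = 1/6 per day
Combined rate = 1/21 + 1/6 = 27/126 ≈ 0.2143 per day
Days = 1 / combined rate = 126/27
≈ 4.67 days

4.67 days


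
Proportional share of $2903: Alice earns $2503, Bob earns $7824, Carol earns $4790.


Total income = 2503 + 7824 + 4790 = $15117
Alice: $2903 × 2503/15117 = $480.66
Bob: $2903 × 7824/15117 = $1502.49
Carol: $2903 × 4790/15117 = $919.85
= Alice: $480.66, Bob: $1502.49, Carol: $919.85

Alice: $480.66, Bob: $1502.49, Carol: $919.85


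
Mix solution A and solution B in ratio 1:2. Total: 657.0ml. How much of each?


Total parts = 1 + 2 = 3
solution A: 657.0 × 1/3 = 219.0ml
solution B: 657.0 × 2/3 = 438.0ml
= 219.0ml and 438.0ml

219.0ml and 438.0ml


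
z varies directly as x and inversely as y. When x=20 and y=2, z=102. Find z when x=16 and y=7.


z = k·x/y
Solve for k using the known point: k = z·y/x = 102×2/20 = 204/20 = 10.2000
Now evaluate at x=16, y=7:
z = k × 16 / 7 = (204 × 16) / (20 × 7) = 3264/140
≈ 23.3143

23.3143


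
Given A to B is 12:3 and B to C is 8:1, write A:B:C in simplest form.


Match B: multiply A:B by 8 → 96:24
Multiply B:C by 3 → 24:3
Combined: 96:24:3
GCD = 3
= 32:8:1

32:8:1


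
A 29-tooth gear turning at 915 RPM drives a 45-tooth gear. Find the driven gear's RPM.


Gear ratio = 29:45 = 29:45
RPM_B = RPM_A × (teeth_A / teeth_B)
= 915 × (29/45)
= 589.7 RPM

589.7 RPM


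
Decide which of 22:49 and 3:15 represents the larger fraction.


22/49 = 0.4490
3/15 = 0.2000
0.4490 > 0.2000, so 22:49 is greater
= 22:49

22:49


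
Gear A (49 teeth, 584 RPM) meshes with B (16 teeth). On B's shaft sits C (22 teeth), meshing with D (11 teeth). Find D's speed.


Stage 1: RPM_B = RPM_A × t_A/t_B = 584 × 49/16 = 28616/16 = 1788.50
B and C share a shaft → RPM_C = RPM_B
Stage 2: RPM_D = RPM_C × t_C/t_D = RPM_A × (t_A×t_C)/(t_B×t_D)
Overall ratio = (49×22)/(16×11) = 1078/176
RPM_D = 584 × 1078/176 = 629552/176
= 3577.00 RPM

3577.00 RPM


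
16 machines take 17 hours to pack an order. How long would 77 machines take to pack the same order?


Inverse proportion: x × y = constant
k = 16 × 17 = 272
y₂ = k / 77 = 272 / 77
= 3.53

3.53


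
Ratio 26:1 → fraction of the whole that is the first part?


Total parts = 26 + 1 = 27
First part: 26/27 = 26/27
= 26/27

26/27


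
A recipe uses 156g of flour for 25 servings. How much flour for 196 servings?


Direct proportion: y/x = constant
k = 156/25 = 6.2400
y₂ = k × 196 = 156 × 196 / 25 = 30576/25
= 1223.04

1223.04


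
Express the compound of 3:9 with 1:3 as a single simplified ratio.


Compound ratio = (3×1) : (9×3)
= 3:27
GCD = 3
= 1:9

1:9


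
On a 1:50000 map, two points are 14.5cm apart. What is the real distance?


Real distance = map distance × scale
= 14.5cm × 50000
= 725000 cm = 7250.0 m
= 7.250 km

7.250 km


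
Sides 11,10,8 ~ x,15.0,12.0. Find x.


Scale factor = 15.0/10 = 1.5
Missing side = 11 × 1.5
= 16.5

16.5


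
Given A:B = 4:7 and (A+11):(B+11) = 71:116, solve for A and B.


Let A = 4k, B = 7k.
(4k + 11) / (7k + 11) = 71/116
Cross-multiply: 116(4k + 11) = 71(7k + 11)
464k + 1276 = 497k + 781
464k - 497k = 781 - 1276
-33k = -495
k = -495/-33 = 15
A = 4×15 = 60, B = 7×15 = 105
= A = 60, B = 105

A = 60, B = 105


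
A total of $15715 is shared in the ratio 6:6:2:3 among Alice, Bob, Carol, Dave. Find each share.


Total parts = 6 + 6 + 2 + 3 = 17
Alice: 15715 × 6/17 = 5546.47
Bob: 15715 × 6/17 = 5546.47
Carol: 15715 × 2/17 = 1848.82
Dave: 15715 × 3/17 = 2773.24
= Alice: $5546.47, Bob: $5546.47, Carol: $1848.82, Dave: $2773.24

Alice: $5546.47, Bob: $5546.47, Carol: $1848.82, Dave: $2773.24


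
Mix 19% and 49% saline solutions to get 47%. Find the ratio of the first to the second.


Let x parts of 19% mix with y parts of 49%.
19x + 49y = 47(x + y)
19x + 49y = 47x + 47y
x(19 - 47) = y(47 - 49)
x/y = (49 - 47)/(47 - 19) = 2/28
Simplify: 1:14
= 1:14

1:14


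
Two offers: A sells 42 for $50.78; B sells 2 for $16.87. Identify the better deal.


Deal A: $50.78/42 = $1.2090/unit
Deal B: $16.87/2 = $8.4350/unit
A is cheaper per unit
= Deal A

Deal A


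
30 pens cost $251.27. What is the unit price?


Unit rate = total / quantity
= 251.27 / 30
= $8.38 per unit

$8.38 per unit


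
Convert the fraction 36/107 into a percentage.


Percentage = (part / whole) × 100
= (36 / 107) × 100
≈ 33.64%

33.64%


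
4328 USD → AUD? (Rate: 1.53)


Amount × rate = 4328 × 1.53
= 6621.84 AUD

6621.84 AUD


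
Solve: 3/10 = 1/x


Cross multiply: 3 × x = 10 × 1
3x = 10
x = 10 / 3
= 3.33

3.33


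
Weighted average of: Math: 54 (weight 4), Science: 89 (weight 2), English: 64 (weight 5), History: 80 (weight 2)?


Numerator = 54×4 + 89×2 + 64×5 + 80×2
= 216 + 178 + 320 + 160
= 874
Total weight = 13
Weighted avg = 874/13
= 67.23

67.23


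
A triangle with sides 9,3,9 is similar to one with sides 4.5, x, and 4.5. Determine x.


Scale factor = 4.5/9 = 0.5
Missing side = 3 × 0.5
= 1.5

1.5


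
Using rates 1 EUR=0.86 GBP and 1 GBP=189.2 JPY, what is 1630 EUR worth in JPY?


Step 1: 1630 EUR × 0.86 = 1401.80 GBP
Step 2: 1401.80 GBP × 189.2 = 265220.56 JPY
Implied rate EUR→JPY = 0.86 × 189.2 = 162.7120
= 265220.56 JPY

265220.56 JPY


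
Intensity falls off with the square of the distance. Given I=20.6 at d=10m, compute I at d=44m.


I₁d₁² = I₂d₂²
I₂ = I₁ × (d₁/d₂)²
= 20.6 × (10/44)²
= 20.6 × 100/1936
= 2060/1936
≈ 1.0640

1.0640


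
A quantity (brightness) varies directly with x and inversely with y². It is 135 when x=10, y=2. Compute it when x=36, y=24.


z = k·x/y²
Solve for k using the known point: k = z·y²/x = 135×4/10 = 540/10 = 54.0000
Now evaluate at x=36, y=24:
z = k × 36 / 576 = (540 × 36) / (10 × 576) = 19440/5760
= 3.3750

3.3750


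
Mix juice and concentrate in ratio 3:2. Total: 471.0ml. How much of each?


Total parts = 3 + 2 = 5
juice: 471.0 × 3/5 = 282.6ml
concentrate: 471.0 × 2/5 = 188.4ml
= 282.6ml and 188.4ml

282.6ml and 188.4ml


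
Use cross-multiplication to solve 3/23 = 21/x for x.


Cross multiply: 3 × x = 23 × 21
3x = 483
x = 483 / 3
= 161.00

161.00


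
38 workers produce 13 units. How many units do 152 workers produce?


Direct proportion: y/x = constant
k = 13/38 ≈ 0.3421
y₂ = k × 152 = 13 × 152 / 38 = 1976/38
= 52.00

52.00


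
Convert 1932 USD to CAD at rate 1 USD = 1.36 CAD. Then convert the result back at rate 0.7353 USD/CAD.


Amount × rate = 1932 × 1.36 = 2627.52 CAD
Round-trip: 2627.52 × 0.7353 = 1932.02 USD
= 2627.52 CAD, then 1932.02 USD

2627.52 CAD, then 1932.02 USD


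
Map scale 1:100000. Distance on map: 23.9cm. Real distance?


Real distance = map distance × scale
= 23.9cm × 100000
= 2390000 cm = 23900.0 m
= 23.900 km

23.900 km


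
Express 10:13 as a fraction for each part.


Total parts = 10 + 13 = 23
First part: 10/23 = 10/23
Second part: 13/23 = 13/23
= 10/23 and 13/23

10/23 and 13/23


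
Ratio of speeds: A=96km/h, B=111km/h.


Ratio = 96:111
GCD = 3
Simplified = 32:37
Time ratio (same distance) = 37:32
Speed ratio = 32:37

32:37


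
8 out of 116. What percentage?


Percentage = (part / whole) × 100
= (8 / 116) × 100
≈ 6.90%

6.90%


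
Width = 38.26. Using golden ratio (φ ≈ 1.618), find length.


φ = (1 + √5) / 2 ≈ 1.618
Length = width × φ = 38.26 × 1.618 = 61.90468
≈ 61.90

61.90


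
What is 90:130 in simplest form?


GCD(90, 130) = 10
90/10 : 130/10
= 9:13

9:13


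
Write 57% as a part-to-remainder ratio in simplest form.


57% means 57 parts out of 100; remainder = 43
Part : remainder = 57:43
GCD = 1
= 57:43

57:43


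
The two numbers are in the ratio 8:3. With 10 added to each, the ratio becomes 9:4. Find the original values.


Let A = 8k, B = 3k.
(8k + 10) / (3k + 10) = 9/4
Cross-multiply: 4(8k + 10) = 9(3k + 10)
32k + 40 = 27k + 90
32k - 27k = 90 - 40
5k = 50
k = 50/5 = 10
A = 8×10 = 80, B = 3×10 = 30
= A = 80, B = 30

A = 80, B = 30


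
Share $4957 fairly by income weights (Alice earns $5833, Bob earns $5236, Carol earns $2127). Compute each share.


Total income = 5833 + 5236 + 2127 = $13196
Alice: $4957 × 5833/13196 = $2191.13
Bob: $4957 × 5236/13196 = $1966.87
Carol: $4957 × 2127/13196 = $799.00
= Alice: $2191.13, Bob: $1966.87, Carol: $799.00

Alice: $2191.13, Bob: $1966.87, Carol: $799.00


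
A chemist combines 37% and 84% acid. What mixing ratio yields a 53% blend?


Let x parts of 37% mix with y parts of 84%.
37x + 84y = 53(x + y)
37x + 84y = 53x + 53y
x(37 - 53) = y(53 - 84)
x/y = (84 - 53)/(53 - 37) = 31/16
Simplify: 31:16
= 31:16

31:16


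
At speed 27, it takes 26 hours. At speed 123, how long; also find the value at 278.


Inverse proportion: x × y = constant
k = 27 × 26 = 702
At x=123: k/123 = 5.71
At x=278: k/278 = 2.53
= 5.71 and 2.53

5.71 and 2.53


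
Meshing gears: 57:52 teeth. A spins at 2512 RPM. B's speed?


Gear ratio = 57:52 = 57:52
RPM_B = RPM_A × (teeth_A / teeth_B)
= 2512 × (57/52)
= 2753.5 RPM

2753.5 RPM


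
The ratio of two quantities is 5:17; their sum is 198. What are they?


Let A = 5k, B = 17k.
5k + 17k = 198
22k = 198 → k = 198/22 = 9
A = 5×9 = 45, B = 17×9 = 153
= A = 45, B = 153

A = 45, B = 153


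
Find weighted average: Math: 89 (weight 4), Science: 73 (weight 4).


Numerator = 89×4 + 73×4
= 356 + 292
= 648
Total weight = 8
Weighted avg = 648/8
= 81.00

81.00


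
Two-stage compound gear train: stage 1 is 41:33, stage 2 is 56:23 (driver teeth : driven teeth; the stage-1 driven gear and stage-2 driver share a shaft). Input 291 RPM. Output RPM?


Stage 1: RPM_B = RPM_A × t_A/t_B = 291 × 41/33 = 11931/33 ≈ 361.55
B and C share a shaft → RPM_C = RPM_B
Stage 2: RPM_D = RPM_C × t_C/t_D = RPM_A × (t_A×t_C)/(t_B×t_D)
Overall ratio = (41×56)/(33×23) = 2296/759
RPM_D = 291 × 2296/759 = 668136/759
≈ 880.28 RPM

880.28 RPM


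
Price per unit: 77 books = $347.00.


Unit rate = total / quantity
= 347.00 / 77
= $4.51 per unit

$4.51 per unit


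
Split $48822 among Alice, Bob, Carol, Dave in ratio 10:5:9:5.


Total parts = 10 + 5 + 9 + 5 = 29
Alice: 48822 × 10/29 = 16835.17
Bob: 48822 × 5/29 = 8417.59
Carol: 48822 × 9/29 = 15151.66
Dave: 48822 × 5/29 = 8417.59
= Alice: $16835.17, Bob: $8417.59, Carol: $15151.66, Dave: $8417.59

Alice: $16835.17, Bob: $8417.59, Carol: $15151.66, Dave: $8417.59


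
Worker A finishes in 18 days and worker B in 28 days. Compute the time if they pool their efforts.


Rate of A = 1/18 per day
Rate of B = 1/28 per day
Combined rate = 1/18 + 1/28 = 46/504 ≈ 0.0913 per day
Days = 1 / combined rate = 504/46
≈ 10.96 days

10.96 days


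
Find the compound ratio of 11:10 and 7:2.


Compound ratio = (11×7) : (10×2)
= 77:20
GCD = 1
= 77:20

77:20


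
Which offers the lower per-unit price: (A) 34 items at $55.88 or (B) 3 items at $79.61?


Deal A: $55.88/34 = $1.6435/unit
Deal B: $79.61/3 = $26.5367/unit
A is cheaper per unit
= Deal A

Deal A


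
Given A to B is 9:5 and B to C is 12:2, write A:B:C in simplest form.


Match B: multiply A:B by 12 → 108:60
Multiply B:C by 5 → 60:10
Combined: 108:60:10
GCD = 2
= 54:30:5

54:30:5


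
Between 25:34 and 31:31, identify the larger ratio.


25/34 = 0.7353
31/31 = 1.0000
0.7353 < 1.0000, so 25:34 is less
= 31:31

31:31


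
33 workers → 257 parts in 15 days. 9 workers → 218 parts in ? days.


Days ∝ work / workers, so d₂ = d₁ × (m₁/m₂) × (w₂/w₁)
Workers factor (inverse): 33/9 ≈ 3.6667
Work factor (direct): 218/257 ≈ 0.8482
d₂ = 15 × 33/9 × 218/257 = (15 × 33 × 218) / (9 × 257) = 107910/2313
≈ 46.65 days

46.65 days


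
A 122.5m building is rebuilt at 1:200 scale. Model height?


Model size = real / scale
= 122.5 / 200
= 0.6125 m

0.6125 m


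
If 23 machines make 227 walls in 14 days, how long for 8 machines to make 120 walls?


Days ∝ work / workers, so d₂ = d₁ × (m₁/m₂) × (w₂/w₁)
Workers factor (inverse): 23/8 = 2.8750
Work factor (direct): 120/227 ≈ 0.5286
d₂ = 14 × 23/8 × 120/227 = (14 × 23 × 120) / (8 × 227) = 38640/1816
≈ 21.28 days

21.28 days


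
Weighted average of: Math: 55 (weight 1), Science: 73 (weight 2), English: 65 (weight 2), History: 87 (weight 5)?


Numerator = 55×1 + 73×2 + 65×2 + 87×5
= 55 + 146 + 130 + 435
= 766
Total weight = 10
Weighted avg = 766/10
= 76.60

76.60


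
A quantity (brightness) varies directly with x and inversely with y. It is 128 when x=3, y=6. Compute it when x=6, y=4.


z = k·x/y
Solve for k using the known point: k = z·y/x = 128×6/3 = 768/3 = 256.0000
Now evaluate at x=6, y=4:
z = k × 6 / 4 = (768 × 6) / (3 × 4) = 4608/12
= 384.0000

384.0000


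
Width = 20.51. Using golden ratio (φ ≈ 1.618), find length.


φ = (1 + √5) / 2 ≈ 1.618
Length = width × φ = 20.51 × 1.618 = 33.18518
≈ 33.19

33.19


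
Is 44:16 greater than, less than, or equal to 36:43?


44/16 = 2.7500
36/43 = 0.8372
2.7500 > 0.8372, so 44:16 is greater
= greater than

greater than


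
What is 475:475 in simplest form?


GCD(475, 475) = 475
475/475 : 475/475
= 1:1

1:1


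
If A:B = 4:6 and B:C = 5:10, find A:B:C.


Match B: multiply A:B by 5 → 20:30
Multiply B:C by 6 → 30:60
Combined: 20:30:60
GCD = 10
= 2:3:6

2:3:6


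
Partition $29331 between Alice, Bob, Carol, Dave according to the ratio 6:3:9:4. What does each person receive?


Total parts = 6 + 3 + 9 + 4 = 22
Alice: 29331 × 6/22 = 7999.36
Bob: 29331 × 3/22 = 3999.68
Carol: 29331 × 9/22 = 11999.05
Dave: 29331 × 4/22 = 5332.91
= Alice: $7999.36, Bob: $3999.68, Carol: $11999.05, Dave: $5332.91

Alice: $7999.36, Bob: $3999.68, Carol: $11999.05, Dave: $5332.91


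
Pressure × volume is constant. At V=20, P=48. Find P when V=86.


Inverse proportion: x × y = constant
k = 20 × 48 = 960
y₂ = k / 86 = 960 / 86
= 11.16

11.16


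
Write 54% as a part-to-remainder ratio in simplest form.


54% means 54 parts out of 100; remainder = 46
Part : remainder = 54:46
GCD = 2
= 27:23

27:23


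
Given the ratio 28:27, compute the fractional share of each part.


Total parts = 28 + 27 = 55
First part: 28/55 = 28/55
Second part: 27/55 = 27/55
= 28/55 and 27/55

28/55 and 27/55


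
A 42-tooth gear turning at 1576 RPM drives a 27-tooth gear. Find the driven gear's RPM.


Gear ratio = 42:27 = 14:9
RPM_B = RPM_A × (teeth_A / teeth_B)
= 1576 × (42/27)
= 2451.6 RPM

2451.6 RPM


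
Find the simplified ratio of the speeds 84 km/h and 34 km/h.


Ratio = 84:34
GCD = 2
Simplified = 42:17
Time ratio (same distance) = 17:42
Speed ratio = 42:17

42:17


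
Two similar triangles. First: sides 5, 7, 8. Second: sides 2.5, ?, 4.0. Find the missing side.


Scale factor = 2.5/5 = 0.5
Missing side = 7 × 0.5
= 3.5

3.5


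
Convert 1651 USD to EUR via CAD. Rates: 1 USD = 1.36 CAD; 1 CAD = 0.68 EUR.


Step 1: 1651 USD × 1.36 = 2245.36 CAD
Step 2: 2245.36 CAD × 0.68 = 1526.84 EUR
Implied rate USD→EUR = 1.36 × 0.68 = 0.9248
= 1526.84 EUR

1526.84 EUR


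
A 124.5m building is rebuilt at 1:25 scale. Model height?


Model size = real / scale
= 124.5 / 25
= 4.9800 m

4.9800 m


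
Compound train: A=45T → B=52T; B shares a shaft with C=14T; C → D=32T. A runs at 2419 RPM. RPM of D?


Stage 1: RPM_B = RPM_A × t_A/t_B = 2419 × 45/52 = 108855/52 ≈ 2093.37
B and C share a shaft → RPM_C = RPM_B
Stage 2: RPM_D = RPM_C × t_C/t_D = RPM_A × (t_A×t_C)/(t_B×t_D)
Overall ratio = (45×14)/(52×32) = 630/1664
RPM_D = 2419 × 630/1664 = 1523970/1664
≈ 915.85 RPM

915.85 RPM


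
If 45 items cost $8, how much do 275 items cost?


Direct proportion: y/x = constant
k = 8/45 ≈ 0.1778
y₂ = k × 275 = 8 × 275 / 45 = 2200/45
≈ 48.89

48.89


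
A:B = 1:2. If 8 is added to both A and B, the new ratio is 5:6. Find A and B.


Let A = 1k, B = 2k.
(1k + 8) / (2k + 8) = 5/6
Cross-multiply: 6(1k + 8) = 5(2k + 8)
6k + 48 = 10k + 40
6k - 10k = 40 - 48
-4k = -8
k = -8/-4 = 2
A = 1×2 = 2, B = 2×2 = 4
= A = 2, B = 4

A = 2, B = 4


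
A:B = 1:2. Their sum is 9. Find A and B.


Let A = 1k, B = 2k.
1k + 2k = 9
3k = 9 → k = 9/3 = 3
A = 1×3 = 3, B = 2×3 = 6
= A = 3, B = 6

A = 3, B = 6


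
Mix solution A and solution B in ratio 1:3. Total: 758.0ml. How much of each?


Total parts = 1 + 3 = 4
solution A: 758.0 × 1/4 = 189.5ml
solution B: 758.0 × 3/4 = 568.5ml
= 189.5ml and 568.5ml

189.5ml and 568.5ml


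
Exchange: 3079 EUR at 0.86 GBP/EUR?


Amount × rate = 3079 × 0.86
= 2647.94 GBP

2647.94 GBP


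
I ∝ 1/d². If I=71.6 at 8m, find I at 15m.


I₁d₁² = I₂d₂²
I₂ = I₁ × (d₁/d₂)²
= 71.6 × (8/15)²
= 71.6 × 64/225
= 4582.4/225
≈ 20.3662

20.3662


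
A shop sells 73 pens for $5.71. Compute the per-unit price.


Unit rate = total / quantity
= 5.71 / 73
= $0.08 per unit

$0.08 per unit


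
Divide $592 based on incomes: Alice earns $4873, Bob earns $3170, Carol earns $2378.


Total income = 4873 + 3170 + 2378 = $10421
Alice: $592 × 4873/10421 = $276.83
Bob: $592 × 3170/10421 = $180.08
Carol: $592 × 2378/10421 = $135.09
= Alice: $276.83, Bob: $180.08, Carol: $135.09

Alice: $276.83, Bob: $180.08, Carol: $135.09


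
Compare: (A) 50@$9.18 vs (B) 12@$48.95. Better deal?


Deal A: $9.18/50 = $0.1836/unit
Deal B: $48.95/12 = $4.0792/unit
A is cheaper per unit
= Deal A

Deal A


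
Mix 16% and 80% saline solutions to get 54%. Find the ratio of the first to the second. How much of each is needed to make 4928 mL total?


Let x parts of 16% mix with y parts of 80%.
16x + 80y = 54(x + y)
16x + 80y = 54x + 54y
x(16 - 54) = y(54 - 80)
x/y = (80 - 54)/(54 - 16) = 26/38
Simplify: 13:19
Total parts = 32; one part = 4928/32 = 154.00 mL
16% solution: 13×154.00 = 2002.00 mL
80% solution: 19×154.00 = 2926.00 mL
= ratio 13:19; 2002.00 mL and 2926.00 mL

ratio 13:19; 2002.00 mL and 2926.00 mL


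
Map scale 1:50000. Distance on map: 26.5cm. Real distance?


Real distance = map distance × scale
= 26.5cm × 50000
= 1325000 cm = 13250.0 m
= 13.250 km

13.250 km


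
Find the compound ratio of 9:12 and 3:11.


Compound ratio = (9×3) : (12×11)
= 27:132
GCD = 3
= 9:44

9:44


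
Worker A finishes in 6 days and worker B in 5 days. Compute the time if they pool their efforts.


Rate of A = 1/6 per day
Rate of B = 1/5 per day
Combined rate = 1/6 + 1/5 = 11/30 ≈ 0.3667 per day
Days = 1 / combined rate = 30/11
≈ 2.73 days

2.73 days


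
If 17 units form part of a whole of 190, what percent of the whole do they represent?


Percentage = (part / whole) × 100
= (17 / 190) × 100
≈ 8.95%

8.95%


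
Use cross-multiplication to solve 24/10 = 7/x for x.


Cross multiply: 24 × x = 10 × 7
24x = 70
x = 70 / 24
= 2.92

2.92


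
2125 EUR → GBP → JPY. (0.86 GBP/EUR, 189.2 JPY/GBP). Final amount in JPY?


Step 1: 2125 EUR × 0.86 = 1827.50 GBP
Step 2: 1827.50 GBP × 189.2 = 345763.00 JPY
Implied rate EUR→JPY = 0.86 × 189.2 = 162.7120
= 345763.00 JPY

345763.00 JPY


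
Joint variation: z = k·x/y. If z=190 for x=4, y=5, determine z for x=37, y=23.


z = k·x/y
Solve for k using the known point: k = z·y/x = 190×5/4 = 950/4 = 237.5000
Now evaluate at x=37, y=23:
z = k × 37 / 23 = (950 × 37) / (4 × 23) = 35150/92
≈ 382.0652

382.0652


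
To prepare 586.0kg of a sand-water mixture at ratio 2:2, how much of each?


Total parts = 2 + 2 = 4
sand: 586.0 × 2/4 = 293.0kg
water: 586.0 × 2/4 = 293.0kg
= 293.0kg and 293.0kg

293.0kg and 293.0kg


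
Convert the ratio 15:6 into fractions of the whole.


Total parts = 15 + 6 = 21
First part: 15/21 = 5/7
Second part: 6/21 = 2/7
= 5/7 and 2/7

5/7 and 2/7


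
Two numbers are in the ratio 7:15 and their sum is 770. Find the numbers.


Let A = 7k, B = 15k.
7k + 15k = 770
22k = 770 → k = 770/22 = 35
A = 7×35 = 245, B = 15×35 = 525
= A = 245, B = 525

A = 245, B = 525


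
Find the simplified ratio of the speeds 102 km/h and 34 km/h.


Ratio = 102:34
GCD = 34
Simplified = 3:1
Time ratio (same distance) = 1:3
Speed ratio = 3:1

3:1


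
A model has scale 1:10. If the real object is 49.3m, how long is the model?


Model size = real / scale
= 49.3 / 10
= 4.9300 m

4.9300 m


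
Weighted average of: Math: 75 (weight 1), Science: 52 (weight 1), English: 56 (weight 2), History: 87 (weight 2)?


Numerator = 75×1 + 52×1 + 56×2 + 87×2
= 75 + 52 + 112 + 174
= 413
Total weight = 6
Weighted avg = 413/6
= 68.83

68.83


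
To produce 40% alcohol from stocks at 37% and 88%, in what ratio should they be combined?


Let x parts of 37% mix with y parts of 88%.
37x + 88y = 40(x + y)
37x + 88y = 40x + 40y
x(37 - 40) = y(40 - 88)
x/y = (88 - 40)/(40 - 37) = 48/3
Simplify: 16:1
= 16:1

16:1


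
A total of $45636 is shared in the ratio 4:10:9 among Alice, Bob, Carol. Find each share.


Total parts = 4 + 10 + 9 = 23
Alice: 45636 × 4/23 = 7936.70
Bob: 45636 × 10/23 = 19841.74
Carol: 45636 × 9/23 = 17857.57
= Alice: $7936.70, Bob: $19841.74, Carol: $17857.57

Alice: $7936.70, Bob: $19841.74, Carol: $17857.57


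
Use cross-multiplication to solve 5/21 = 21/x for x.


Cross multiply: 5 × x = 21 × 21
5x = 441
x = 441 / 5
= 88.20

88.20


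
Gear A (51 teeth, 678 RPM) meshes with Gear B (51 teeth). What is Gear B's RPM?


Gear ratio = 51:51 = 1:1
RPM_B = RPM_A × (teeth_A / teeth_B)
= 678 × (51/51)
= 678.0 RPM

678.0 RPM


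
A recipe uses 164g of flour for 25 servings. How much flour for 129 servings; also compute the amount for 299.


Direct proportion: y/x = constant
k = 164/25 = 6.5600
y at x=129: k × 129 = 164 × 129 / 25 = 21156/25 = 846.24
y at x=299: k × 299 = 164 × 299 / 25 = 49036/25 = 1961.44
= 846.24 and 1961.44

846.24 and 1961.44


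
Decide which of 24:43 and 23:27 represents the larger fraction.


24/43 = 0.5581
23/27 = 0.8519
0.5581 < 0.8519, so 24:43 is less
= 23:27

23:27


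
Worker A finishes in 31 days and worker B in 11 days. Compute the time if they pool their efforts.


Rate of A = 1/31 per day
Rate of B = 1/11 per day
Combined rate = 1/31 + 1/11 = 42/341 ≈ 0.1232 per day
Days = 1 / combined rate = 341/42
≈ 8.12 days

8.12 days


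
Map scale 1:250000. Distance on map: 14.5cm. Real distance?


Real distance = map distance × scale
= 14.5cm × 250000
= 3625000 cm = 36250.0 m
= 36.250 km

36.250 km


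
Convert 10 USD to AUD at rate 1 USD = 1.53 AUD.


Amount × rate = 10 × 1.53
= 15.30 AUD

15.30 AUD


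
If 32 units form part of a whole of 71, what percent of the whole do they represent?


Percentage = (part / whole) × 100
= (32 / 71) × 100
≈ 45.07%

45.07%


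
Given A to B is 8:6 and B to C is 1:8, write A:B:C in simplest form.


Match B: multiply A:B by 1 → 8:6
Multiply B:C by 6 → 6:48
Combined: 8:6:48
GCD = 2
= 4:3:24

4:3:24


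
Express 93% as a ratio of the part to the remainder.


93% means 93 parts out of 100; remainder = 7
Part : remainder = 93:7
GCD = 1
= 93:7

93:7


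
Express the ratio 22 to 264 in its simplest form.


GCD(22, 264) = 22
22/22 : 264/22
= 1:12

1:12


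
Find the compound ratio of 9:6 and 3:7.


Compound ratio = (9×3) : (6×7)
= 27:42
GCD = 3
= 9:14

9:14


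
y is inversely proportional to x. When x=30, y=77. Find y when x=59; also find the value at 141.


Inverse proportion: x × y = constant
k = 30 × 77 = 2310
At x=59: k/59 = 39.15
At x=141: k/141 = 16.38
= 39.15 and 16.38

39.15 and 16.38


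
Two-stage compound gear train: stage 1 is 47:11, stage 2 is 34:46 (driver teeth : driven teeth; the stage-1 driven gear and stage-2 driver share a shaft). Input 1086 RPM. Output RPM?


Stage 1: RPM_B = RPM_A × t_A/t_B = 1086 × 47/11 = 51042/11 ≈ 4640.18
B and C share a shaft → RPM_C = RPM_B
Stage 2: RPM_D = RPM_C × t_C/t_D = RPM_A × (t_A×t_C)/(t_B×t_D)
Overall ratio = (47×34)/(11×46) = 1598/506
RPM_D = 1086 × 1598/506 = 1735428/506
≈ 3429.70 RPM

3429.70 RPM


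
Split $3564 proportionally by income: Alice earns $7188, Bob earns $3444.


Total income = 7188 + 3444 = $10632
Alice: $3564 × 7188/10632 = $2409.52
Bob: $3564 × 3444/10632 = $1154.48
= Alice: $2409.52, Bob: $1154.48

Alice: $2409.52, Bob: $1154.48


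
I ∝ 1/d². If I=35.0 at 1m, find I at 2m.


I₁d₁² = I₂d₂²
I₂ = I₁ × (d₁/d₂)²
= 35.0 × (1/2)²
= 35.0 × 1/4
= 35/4
= 8.7500

8.7500


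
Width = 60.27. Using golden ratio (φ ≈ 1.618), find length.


φ = (1 + √5) / 2 ≈ 1.618
Length = width × φ = 60.27 × 1.618 = 97.51686
≈ 97.52

97.52


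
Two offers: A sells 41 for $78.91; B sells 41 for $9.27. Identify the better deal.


Deal A: $78.91/41 = $1.9246/unit
Deal B: $9.27/41 = $0.2261/unit
B is cheaper per unit
= Deal B

Deal B


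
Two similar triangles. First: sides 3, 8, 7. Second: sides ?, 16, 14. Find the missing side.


Scale factor = 16/8 = 2
Missing side = 3 × 2
= 6.0

6.0


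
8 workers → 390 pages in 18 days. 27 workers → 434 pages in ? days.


Days ∝ work / workers, so d₂ = d₁ × (m₁/m₂) × (w₂/w₁)
Workers factor (inverse): 8/27 ≈ 0.2963
Work factor (direct): 434/390 ≈ 1.1128
d₂ = 18 × 8/27 × 434/390 = (18 × 8 × 434) / (27 × 390) = 62496/10530
≈ 5.94 days

5.94 days


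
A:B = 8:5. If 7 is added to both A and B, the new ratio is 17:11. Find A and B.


Let A = 8k, B = 5k.
(8k + 7) / (5k + 7) = 17/11
Cross-multiply: 11(8k + 7) = 17(5k + 7)
88k + 77 = 85k + 119
88k - 85k = 119 - 77
3k = 42
k = 42/3 = 14
A = 8×14 = 112, B = 5×14 = 70
= A = 112, B = 70

A = 112, B = 70


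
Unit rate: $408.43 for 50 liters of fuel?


Unit rate = total / quantity
= 408.43 / 50
= $8.17 per unit

$8.17 per unit


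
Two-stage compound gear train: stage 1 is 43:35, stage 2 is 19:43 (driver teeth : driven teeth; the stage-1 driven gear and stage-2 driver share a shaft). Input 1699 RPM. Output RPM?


Stage 1: RPM_B = RPM_A × t_A/t_B = 1699 × 43/35 = 73057/35 ≈ 2087.34
B and C share a shaft → RPM_C = RPM_B
Stage 2: RPM_D = RPM_C × t_C/t_D = RPM_A × (t_A×t_C)/(t_B×t_D)
Overall ratio = (43×19)/(35×43) = 817/1505
RPM_D = 1699 × 817/1505 = 1388083/1505
≈ 922.31 RPM

922.31 RPM


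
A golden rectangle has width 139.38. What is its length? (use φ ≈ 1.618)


φ = (1 + √5) / 2 ≈ 1.618
Length = width × φ = 139.38 × 1.618 = 225.51684
≈ 225.52

225.52


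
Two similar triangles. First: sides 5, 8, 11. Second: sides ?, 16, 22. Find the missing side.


Scale factor = 16/8 = 2
Missing side = 5 × 2
= 10.0

10.0


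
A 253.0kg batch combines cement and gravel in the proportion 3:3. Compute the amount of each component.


Total parts = 3 + 3 = 6
cement: 253.0 × 3/6 = 126.5kg
gravel: 253.0 × 3/6 = 126.5kg
= 126.5kg and 126.5kg

126.5kg and 126.5kg


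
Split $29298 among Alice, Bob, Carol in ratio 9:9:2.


Total parts = 9 + 9 + 2 = 20
Alice: 29298 × 9/20 = 13184.10
Bob: 29298 × 9/20 = 13184.10
Carol: 29298 × 2/20 = 2929.80
= Alice: $13184.10, Bob: $13184.10, Carol: $2929.80

Alice: $13184.10, Bob: $13184.10, Carol: $2929.80


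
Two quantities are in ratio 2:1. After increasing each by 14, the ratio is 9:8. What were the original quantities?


Let A = 2k, B = 1k.
(2k + 14) / (1k + 14) = 9/8
Cross-multiply: 8(2k + 14) = 9(1k + 14)
16k + 112 = 9k + 126
16k - 9k = 126 - 112
7k = 14
k = 14/7 = 2
A = 2×2 = 4, B = 1×2 = 2
= A = 4, B = 2

A = 4, B = 2


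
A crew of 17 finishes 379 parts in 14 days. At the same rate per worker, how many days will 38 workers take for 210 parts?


Days ∝ work / workers, so d₂ = d₁ × (m₁/m₂) × (w₂/w₁)
Workers factor (inverse): 17/38 ≈ 0.4474
Work factor (direct): 210/379 ≈ 0.5541
d₂ = 14 × 17/38 × 210/379 = (14 × 17 × 210) / (38 × 379) = 49980/14402
≈ 3.47 days

3.47 days


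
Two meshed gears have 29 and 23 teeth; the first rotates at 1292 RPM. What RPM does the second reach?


Gear ratio = 29:23 = 29:23
RPM_B = RPM_A × (teeth_A / teeth_B)
= 1292 × (29/23)
= 1629.0 RPM

1629.0 RPM


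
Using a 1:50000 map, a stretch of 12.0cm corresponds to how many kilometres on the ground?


Real distance = map distance × scale
= 12.0cm × 50000
= 600000 cm = 6000.0 m
= 6.000 km

6.000 km


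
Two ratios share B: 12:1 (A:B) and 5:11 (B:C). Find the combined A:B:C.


Match B: multiply A:B by 5 → 60:5
Multiply B:C by 1 → 5:11
Combined: 60:5:11
GCD = 1
= 60:5:11

60:5:11


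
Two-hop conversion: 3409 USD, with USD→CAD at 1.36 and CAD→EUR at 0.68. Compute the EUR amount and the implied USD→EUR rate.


Step 1: 3409 USD × 1.36 = 4636.24 CAD
Step 2: 4636.24 CAD × 0.68 = 3152.64 EUR
Implied rate USD→EUR = 1.36 × 0.68 = 0.9248
= 3152.64 EUR; implied rate 0.9248 EUR/USD

3152.64 EUR; implied rate 0.9248 EUR/USD


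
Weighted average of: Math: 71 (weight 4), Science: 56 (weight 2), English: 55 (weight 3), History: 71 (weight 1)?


Numerator = 71×4 + 56×2 + 55×3 + 71×1
= 284 + 112 + 165 + 71
= 632
Total weight = 10
Weighted avg = 632/10
= 63.20

63.20


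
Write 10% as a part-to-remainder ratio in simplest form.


10% means 10 parts out of 100; remainder = 90
Part : remainder = 10:90
GCD = 10
= 1:9

1:9


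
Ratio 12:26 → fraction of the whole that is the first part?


Total parts = 12 + 26 = 38
First part: 12/38 = 6/19
= 6/19

6/19


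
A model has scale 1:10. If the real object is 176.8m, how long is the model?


Model size = real / scale
= 176.8 / 10
= 17.6800 m

17.6800 m


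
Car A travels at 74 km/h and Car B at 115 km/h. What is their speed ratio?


Ratio = 74:115
GCD = 1
Simplified = 74:115
Time ratio (same distance) = 115:74
Speed ratio = 74:115

74:115


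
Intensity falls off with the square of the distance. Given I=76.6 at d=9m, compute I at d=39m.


I₁d₁² = I₂d₂²
I₂ = I₁ × (d₁/d₂)²
= 76.6 × (9/39)²
= 76.6 × 81/1521
= 6204.6/1521
≈ 4.0793

4.0793


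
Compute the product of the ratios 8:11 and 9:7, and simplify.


Compound ratio = (8×9) : (11×7)
= 72:77
GCD = 1
= 72:77

72:77


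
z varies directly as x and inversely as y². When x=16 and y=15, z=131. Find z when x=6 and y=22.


z = k·x/y²
Solve for k using the known point: k = z·y²/x = 131×225/16 = 29475/16 = 1842.1875
Now evaluate at x=6, y=22:
z = k × 6 / 484 = (29475 × 6) / (16 × 484) = 176850/7744
≈ 22.8370

22.8370
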